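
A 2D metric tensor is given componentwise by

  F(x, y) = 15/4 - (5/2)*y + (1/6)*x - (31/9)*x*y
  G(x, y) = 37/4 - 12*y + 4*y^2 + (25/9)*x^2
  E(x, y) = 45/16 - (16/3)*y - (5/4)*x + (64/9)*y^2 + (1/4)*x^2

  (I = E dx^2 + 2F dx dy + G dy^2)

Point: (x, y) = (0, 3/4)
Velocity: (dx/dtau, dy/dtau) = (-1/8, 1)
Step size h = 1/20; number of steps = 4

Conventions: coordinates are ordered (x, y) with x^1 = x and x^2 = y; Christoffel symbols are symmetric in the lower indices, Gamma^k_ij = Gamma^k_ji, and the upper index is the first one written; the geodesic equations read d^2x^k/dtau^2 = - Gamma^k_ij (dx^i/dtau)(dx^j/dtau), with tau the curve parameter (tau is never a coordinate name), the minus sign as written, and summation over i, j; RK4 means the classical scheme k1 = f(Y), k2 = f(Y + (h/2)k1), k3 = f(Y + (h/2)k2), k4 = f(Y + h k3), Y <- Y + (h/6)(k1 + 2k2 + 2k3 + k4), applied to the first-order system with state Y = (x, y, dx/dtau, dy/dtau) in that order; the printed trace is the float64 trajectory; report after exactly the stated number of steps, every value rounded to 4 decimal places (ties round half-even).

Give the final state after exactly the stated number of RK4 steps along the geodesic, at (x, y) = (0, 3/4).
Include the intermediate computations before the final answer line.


f(Y) = (dx/dtau, dy/dtau, -Gamma^x_ij Y'^i Y'^j, -Gamma^y_ij Y'^i Y'^j) with the Gammas evaluated at the stage position; h = 0.050000; intermediate values shown to 6 dp
step 0: x = 0.0000, y = 0.7500, dx/dtau = -0.1250, dy/dtau = 1.0000
step 1:
  k1: at (x, y) = (0.000000, 0.750000), (dx/dtau, dy/dtau) = (-0.125000, 1.000000); Gamma_xxx = 2.266667, Gamma_xxy = 1.896296, Gamma_xyy = -0.177778, Gamma_yxx = -3.733333, Gamma_yxy = -1.422222, Gamma_yyy = -1.066667; k1 = (-0.125000, 1.000000, 0.616435, 0.769444)
  k2: at (x, y) = (-0.003125, 0.775000), (dx/dtau, dy/dtau) = (-0.109589, 1.019236); Gamma_xxx = 2.271992, Gamma_xxy = 1.844610, Gamma_xyy = -0.153082, Gamma_yxx = -4.030974, Gamma_yxy = -1.430999, Gamma_yyy = -1.114266; k2 = (-0.109589, 1.019236, 0.543818, 0.886281)
  k3: at (x, y) = (-0.002740, 0.775481), (dx/dtau, dy/dtau) = (-0.111405, 1.022157); Gamma_xxx = 2.268830, Gamma_xxy = 1.841607, Gamma_xyy = -0.155201, Gamma_yxx = -4.033392, Gamma_yxy = -1.428224, Gamma_yyy = -1.113274; k3 = (-0.111405, 1.022157, 0.553415, 0.887940)
  k4: at (x, y) = (-0.005570, 0.801108), (dx/dtau, dy/dtau) = (-0.097329, 1.044397); Gamma_xxx = 2.272153, Gamma_xxy = 1.787132, Gamma_xyy = -0.135517, Gamma_yxx = -4.367553, Gamma_yxy = -1.435560, Gamma_yyy = -1.160146; k4 = (-0.097329, 1.044397, 0.489619, 1.014970)
  Y <- Y + (h/6)(k1 + 2k2 + 2k3 + k4): x = -0.0055, y = 0.8011, dx/dtau = -0.0975, dy/dtau = 1.0444
step 2:
  k1: at (x, y) = (-0.005536, 0.801060), (dx/dtau, dy/dtau) = (-0.097496, 1.044440); Gamma_xxx = 2.271928, Gamma_xxy = 1.787108, Gamma_xyy = -0.135706, Gamma_yxx = -4.366645, Gamma_yxy = -1.435348, Gamma_yyy = -1.159940; k1 = (-0.097496, 1.044440, 0.490397, 1.014516)
  k2: at (x, y) = (-0.007973, 0.827171), (dx/dtau, dy/dtau) = (-0.085236, 1.069803); Gamma_xxx = 2.273457, Gamma_xxy = 1.730715, Gamma_xyy = -0.120917, Gamma_yxx = -4.740800, Gamma_yxy = -1.441239, Gamma_yyy = -1.205906; k2 = (-0.085236, 1.069803, 0.437503, 1.151736)
  k3: at (x, y) = (-0.007667, 0.827805), (dx/dtau, dy/dtau) = (-0.086558, 1.073234); Gamma_xxx = 2.270683, Gamma_xxy = 1.727845, Gamma_xyy = -0.122404, Gamma_yxx = -4.747010, Gamma_yxy = -1.438841, Gamma_yyy = -1.205591; k3 = (-0.086558, 1.073234, 0.445000, 1.156875)
  k4: at (x, y) = (-0.009864, 0.854722), (dx/dtau, dy/dtau) = (-0.075246, 1.102284); Gamma_xxx = 2.271992, Gamma_xxy = 1.670272, Gamma_xyy = -0.111018, Gamma_yxx = -5.175958, Gamma_yxy = -1.444631, Gamma_yyy = -1.252203; k4 = (-0.075246, 1.102284, 0.399098, 1.311129)
  Y <- Y + (h/6)(k1 + 2k2 + 2k3 + k4): x = -0.0098, y = 0.8547, dx/dtau = -0.0754, dy/dtau = 1.1023
step 3:
  k1: at (x, y) = (-0.009839, 0.854667), (dx/dtau, dy/dtau) = (-0.075375, 1.102298); Gamma_xxx = 2.271822, Gamma_xxy = 1.670305, Gamma_xyy = -0.111134, Gamma_yxx = -5.174824, Gamma_yxy = -1.444467, Gamma_yyy = -1.252029; k1 = (-0.075375, 1.102298, 0.399684, 1.310662)
  k2: at (x, y) = (-0.011723, 0.882224), (dx/dtau, dy/dtau) = (-0.065383, 1.135064); Gamma_xxx = 2.272980, Gamma_xxy = 1.612203, Gamma_xyy = -0.103092, Gamma_yxx = -5.664721, Gamma_yxy = -1.450107, Gamma_yyy = -1.299072; k2 = (-0.065383, 1.135064, 0.362399, 1.482668)
  k3: at (x, y) = (-0.011473, 0.883043), (dx/dtau, dy/dtau) = (-0.066315, 1.139364); Gamma_xxx = 2.270531, Gamma_xxy = 1.609345, Gamma_xyy = -0.104197, Gamma_yxx = -5.676897, Gamma_yxy = -1.448014, Gamma_yyy = -1.299378; k3 = (-0.066315, 1.139364, 0.368472, 1.492939)
  k4: at (x, y) = (-0.013154, 0.911635), (dx/dtau, dy/dtau) = (-0.056951, 1.176945); Gamma_xxx = 2.272653, Gamma_xxy = 1.550865, Gamma_xyy = -0.098620, Gamma_yxx = -6.250855, Gamma_yxy = -1.454515, Gamma_yyy = -1.348199; k4 = (-0.056951, 1.176945, 0.337142, 1.692810)
  Y <- Y + (h/6)(k1 + 2k2 + 2k3 + k4): x = -0.0131, y = 0.9116, dx/dtau = -0.0571, dy/dtau = 1.1769
step 4:
  k1: at (x, y) = (-0.013136, 0.911567), (dx/dtau, dy/dtau) = (-0.057053, 1.176920); Gamma_xxx = 2.272523, Gamma_xxy = 1.550948, Gamma_xyy = -0.098689, Gamma_yxx = -6.249248, Gamma_yxy = -1.454386, Gamma_yyy = -1.348034; k1 = (-0.057053, 1.176920, 0.337584, 1.692242)
  k2: at (x, y) = (-0.014563, 0.940990), (dx/dtau, dy/dtau) = (-0.048614, 1.219226); Gamma_xxx = 2.275538, Gamma_xxy = 1.492655, Gamma_xyy = -0.095561, Gamma_yxx = -6.918331, Gamma_yxy = -1.461661, Gamma_yyy = -1.398289; k2 = (-0.048614, 1.219226, 0.313618, 1.921654)
  k3: at (x, y) = (-0.014352, 0.942048), (dx/dtau, dy/dtau) = (-0.049213, 1.224961); Gamma_xxx = 2.273363, Gamma_xxy = 1.489695, Gamma_xyy = -0.096457, Gamma_yxx = -6.940707, Gamma_yxy = -1.459822, Gamma_yyy = -1.399239; k3 = (-0.049213, 1.224961, 0.318840, 1.940402)
  k4: at (x, y) = (-0.015597, 0.972815), (dx/dtau, dy/dtau) = (-0.041111, 1.273940); Gamma_xxx = 2.277933, Gamma_xxy = 1.431279, Gamma_xyy = -0.095343, Gamma_yxx = -7.744321, Gamma_yxy = -1.468601, Gamma_yyy = -1.452135; k4 = (-0.041111, 1.273940, 0.300806, 2.215962)
  Y <- Y + (h/6)(k1 + 2k2 + 2k3 + k4): x = -0.0156, y = 0.9727, dx/dtau = -0.0412, dy/dtau = 1.2739

Answer: x = -0.0156, y = 0.9727, dx/dtau = -0.0412, dy/dtau = 1.2739


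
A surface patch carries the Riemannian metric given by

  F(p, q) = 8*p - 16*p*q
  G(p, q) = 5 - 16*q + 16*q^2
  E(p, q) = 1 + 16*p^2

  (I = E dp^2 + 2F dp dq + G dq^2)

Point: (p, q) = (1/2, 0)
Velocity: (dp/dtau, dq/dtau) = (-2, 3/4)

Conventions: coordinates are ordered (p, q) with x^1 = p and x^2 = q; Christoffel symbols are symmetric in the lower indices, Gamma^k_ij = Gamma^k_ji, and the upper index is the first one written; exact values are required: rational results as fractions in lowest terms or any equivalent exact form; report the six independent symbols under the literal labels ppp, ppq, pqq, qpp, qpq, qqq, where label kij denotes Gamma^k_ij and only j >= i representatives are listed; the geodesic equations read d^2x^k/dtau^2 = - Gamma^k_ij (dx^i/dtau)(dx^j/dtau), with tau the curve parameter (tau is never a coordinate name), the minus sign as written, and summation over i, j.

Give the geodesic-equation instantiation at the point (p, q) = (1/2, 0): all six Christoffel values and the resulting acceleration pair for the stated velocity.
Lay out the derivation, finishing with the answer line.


E = 5, F = 4, G = 5 at the point
E_p = 16, E_q = 0, F_p = 8, F_q = -8, G_p = 0, G_q = -16
EG - F^2 = 9;  g^inv = (1/9) * [[5, -4], [-4, 5]]
first-kind symbols [ij,l] = (1/2)(d_i g_jl + d_j g_il - d_l g_ij): [pp,p] = E_p/2 = 8, [pp,q] = F_p - E_q/2 = 8, [pq,p] = E_q/2 = 0, [pq,q] = G_p/2 = 0, [qq,p] = F_q - G_p/2 = -8, [qq,q] = G_q/2 = -8
Gamma^p_ij = (G*[ij,p] - F*[ij,q])/(EG - F^2), Gamma^q_ij = (E*[ij,q] - F*[ij,p])/(EG - F^2)
Gamma_ppp = 8/9, Gamma_ppq = 0, Gamma_pqq = -8/9, Gamma_qpp = 8/9, Gamma_qpq = 0, Gamma_qqq = -8/9
d^2p/dtau^2 = -(Gamma_ppp*(-2)^2 + 2*Gamma_ppq*(-2)*(3/4) + Gamma_pqq*(3/4)^2) = -55/18
d^2q/dtau^2 = -(Gamma_qpp*(-2)^2 + 2*Gamma_qpq*(-2)*(3/4) + Gamma_qqq*(3/4)^2) = -55/18

Answer: Gamma_ppp = 8/9, Gamma_ppq = 0, Gamma_pqq = -8/9, Gamma_qpp = 8/9, Gamma_qpq = 0, Gamma_qqq = -8/9; accelerations (d^2p/dtau^2, d^2q/dtau^2) = (-55/18, -55/18)


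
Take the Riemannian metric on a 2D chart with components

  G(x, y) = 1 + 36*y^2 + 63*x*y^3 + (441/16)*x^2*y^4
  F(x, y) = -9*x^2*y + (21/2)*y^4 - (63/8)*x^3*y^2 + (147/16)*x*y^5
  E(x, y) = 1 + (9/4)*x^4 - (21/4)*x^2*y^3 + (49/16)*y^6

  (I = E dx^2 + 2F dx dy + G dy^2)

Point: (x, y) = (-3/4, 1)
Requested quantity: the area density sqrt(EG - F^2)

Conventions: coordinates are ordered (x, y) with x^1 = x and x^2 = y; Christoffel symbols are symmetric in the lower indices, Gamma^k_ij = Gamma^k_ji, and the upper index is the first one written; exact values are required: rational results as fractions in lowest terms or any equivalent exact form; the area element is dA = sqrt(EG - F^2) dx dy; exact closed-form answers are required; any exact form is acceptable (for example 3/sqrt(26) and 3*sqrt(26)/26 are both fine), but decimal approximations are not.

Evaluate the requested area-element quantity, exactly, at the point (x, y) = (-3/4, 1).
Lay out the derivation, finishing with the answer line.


E = 1865/1024, F = 957/512, G = 1345/256; EG - F^2 = 6221/1024

Answer: sqrt(EG - F^2) = sqrt(6221)/32


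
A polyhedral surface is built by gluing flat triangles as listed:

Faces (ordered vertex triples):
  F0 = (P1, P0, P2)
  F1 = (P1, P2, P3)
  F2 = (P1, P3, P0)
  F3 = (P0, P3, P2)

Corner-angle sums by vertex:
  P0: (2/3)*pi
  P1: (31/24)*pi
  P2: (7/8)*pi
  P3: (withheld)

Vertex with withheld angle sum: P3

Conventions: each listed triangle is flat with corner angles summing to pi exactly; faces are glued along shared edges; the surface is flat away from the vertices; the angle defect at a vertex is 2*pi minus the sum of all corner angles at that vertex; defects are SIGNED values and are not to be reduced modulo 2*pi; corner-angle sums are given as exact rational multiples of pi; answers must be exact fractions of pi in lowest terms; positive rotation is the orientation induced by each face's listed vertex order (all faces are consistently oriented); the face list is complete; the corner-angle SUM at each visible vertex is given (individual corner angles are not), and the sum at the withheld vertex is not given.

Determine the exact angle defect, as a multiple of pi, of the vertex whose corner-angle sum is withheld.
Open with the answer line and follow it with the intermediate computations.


Answer: defect(P3) = (5/6)*pi

V = 4, E = 6, F = 4; chi = V - E + F = 2
Gauss-Bonnet: total defect = 2*pi*chi = 4*pi; visible defects sum to (19/6)*pi


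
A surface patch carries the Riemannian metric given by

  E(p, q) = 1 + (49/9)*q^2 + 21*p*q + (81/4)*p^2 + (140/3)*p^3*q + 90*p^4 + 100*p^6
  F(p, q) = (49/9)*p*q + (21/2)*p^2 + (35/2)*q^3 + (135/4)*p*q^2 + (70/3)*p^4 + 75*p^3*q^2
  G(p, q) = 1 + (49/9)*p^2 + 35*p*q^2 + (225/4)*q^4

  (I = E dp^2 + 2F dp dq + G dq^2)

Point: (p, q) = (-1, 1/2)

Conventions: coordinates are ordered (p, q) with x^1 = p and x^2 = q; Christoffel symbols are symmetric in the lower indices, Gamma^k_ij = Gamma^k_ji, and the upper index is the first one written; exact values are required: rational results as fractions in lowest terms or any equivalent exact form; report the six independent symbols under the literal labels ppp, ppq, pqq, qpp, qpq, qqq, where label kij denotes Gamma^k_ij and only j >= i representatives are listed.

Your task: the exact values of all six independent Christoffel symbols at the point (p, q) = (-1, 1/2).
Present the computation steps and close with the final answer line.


E = 1609/9, F = 55/9, G = 697/576 at the point
E_p = -920, E_q = -560/9, F_p = -6757/144, F_q = -7277/72, G_p = -77/36, G_q = -55/8
EG - F^2 = 103097/576;  g^inv = (576/103097) * [[697/576, -55/9], [-55/9, 1609/9]]
first-kind symbols [ij,l] = (1/2)(d_i g_jl + d_j g_il - d_l g_ij): [pp,p] = E_p/2 = -460, [pp,q] = F_p - E_q/2 = -253/16, [pq,p] = E_q/2 = -280/9, [pq,q] = G_p/2 = -77/72, [qq,p] = F_q - G_p/2 = -100, [qq,q] = G_q/2 = -55/16
Gamma^p_ij = (G*[ij,p] - F*[ij,q])/(EG - F^2), Gamma^q_ij = (E*[ij,q] - F*[ij,p])/(EG - F^2)

Answer: Gamma_ppp = -264960/103097, Gamma_ppq = -17920/103097, Gamma_pqq = -57600/103097, Gamma_qpp = -9108/103097, Gamma_qpq = -616/103097, Gamma_qqq = -1980/103097


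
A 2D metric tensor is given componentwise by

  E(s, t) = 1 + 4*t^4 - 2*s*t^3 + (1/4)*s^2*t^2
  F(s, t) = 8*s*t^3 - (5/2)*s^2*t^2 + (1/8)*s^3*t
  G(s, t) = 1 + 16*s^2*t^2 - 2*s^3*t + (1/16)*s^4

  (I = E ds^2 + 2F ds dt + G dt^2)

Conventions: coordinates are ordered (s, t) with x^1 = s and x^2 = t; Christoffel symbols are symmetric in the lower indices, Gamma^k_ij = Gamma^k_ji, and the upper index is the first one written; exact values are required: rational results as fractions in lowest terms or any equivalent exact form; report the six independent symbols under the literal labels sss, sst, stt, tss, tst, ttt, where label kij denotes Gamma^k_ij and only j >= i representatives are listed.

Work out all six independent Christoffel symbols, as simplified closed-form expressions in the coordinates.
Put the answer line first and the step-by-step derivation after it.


Answer: Gamma_sss = (4*s*t^2 - 16*t^3)/(s^4 - 32*s^3*t + 260*s^2*t^2 - 32*s*t^3 + 64*t^4 + 16), Gamma_sst = (4*s^2*t - 48*s*t^2 + 128*t^3)/(s^4 - 32*s^3*t + 260*s^2*t^2 - 32*s*t^3 + 64*t^4 + 16), Gamma_stt = (-32*s^2*t + 128*s*t^2)/(s^4 - 32*s^3*t + 260*s^2*t^2 - 32*s*t^3 + 64*t^4 + 16), Gamma_tss = (2*s^2*t - 32*s*t^2)/(s^4 - 32*s^3*t + 260*s^2*t^2 - 32*s*t^3 + 64*t^4 + 16), Gamma_tst = (2*s^3 - 48*s^2*t + 256*s*t^2)/(s^4 - 32*s^3*t + 260*s^2*t^2 - 32*s*t^3 + 64*t^4 + 16), Gamma_ttt = (-16*s^3 + 256*s^2*t)/(s^4 - 32*s^3*t + 260*s^2*t^2 - 32*s*t^3 + 64*t^4 + 16)

E = 1 + 4*t^4 - 2*s*t^3 + (1/4)*s^2*t^2; F = 8*s*t^3 - (5/2)*s^2*t^2 + (1/8)*s^3*t; G = 1 + 16*s^2*t^2 - 2*s^3*t + (1/16)*s^4
Gamma^k_ij = (1/2) g^{kl} (d_i g_jl + d_j g_il - d_l g_ij), with g^inv = (1/(EG-F^2)) [[G, -F], [-F, E]]
first partials: E_s = -2*t^3 + (1/2)*s*t^2, E_t = 16*t^3 - 6*s*t^2 + (1/2)*s^2*t, F_s = 8*t^3 - 5*s*t^2 + (3/8)*s^2*t, F_t = 24*s*t^2 - 5*s^2*t + (1/8)*s^3, G_s = 32*s*t^2 - 6*s^2*t + (1/4)*s^3, G_t = 32*s^2*t - 2*s^3
D = EG - F^2 = 1 + 4*t^4 - 2*s*t^3 + (65/4)*s^2*t^2 - 2*s^3*t + (1/16)*s^4
expanded: Gamma^s_ss = (G E_s - 2F F_s + F E_t)/(2D), Gamma^s_st = (G E_t - F G_s)/(2D), Gamma^s_tt = (2G F_t - G G_s - F G_t)/(2D), Gamma^t_ss = (2E F_s - E E_t - F E_s)/(2D), Gamma^t_st = (E G_s - F E_t)/(2D), Gamma^t_tt = (E G_t - 2F F_t + F G_s)/(2D); substitute and cancel common factors


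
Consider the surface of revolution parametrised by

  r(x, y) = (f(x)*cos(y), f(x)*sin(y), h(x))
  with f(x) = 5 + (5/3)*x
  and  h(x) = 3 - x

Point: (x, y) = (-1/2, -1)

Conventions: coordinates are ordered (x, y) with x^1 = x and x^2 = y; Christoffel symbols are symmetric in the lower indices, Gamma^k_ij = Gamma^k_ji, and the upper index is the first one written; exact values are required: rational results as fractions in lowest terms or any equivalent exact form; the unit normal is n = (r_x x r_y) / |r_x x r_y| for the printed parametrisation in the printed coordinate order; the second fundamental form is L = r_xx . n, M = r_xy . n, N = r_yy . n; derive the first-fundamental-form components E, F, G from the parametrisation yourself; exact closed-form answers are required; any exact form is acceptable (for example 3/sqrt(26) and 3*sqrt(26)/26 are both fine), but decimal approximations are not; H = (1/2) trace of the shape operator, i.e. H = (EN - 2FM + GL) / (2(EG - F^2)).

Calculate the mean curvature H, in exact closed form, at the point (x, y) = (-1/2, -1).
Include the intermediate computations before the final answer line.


f = 25/6, f' = 5/3, f'' = 0, h' = -1, h'' = 0
E = 34/9, F = 0, G = 625/36; answer radicand W^2 = 34/9
unnormalised second-form numerators: l = 0, m = 0, n = -25/6; L = l/sqrt(34/9), and similarly M = m/sqrt(W^2), N = n/sqrt(W^2)
H = (E*n - 2*F*m + G*l) / (2*(EG - F^2)*sqrt(W^2)); E*n - 2*F*m + G*l = -425/27, EG - F^2 = 10625/162, so H = (-3/25)/sqrt(34/9)

Answer: H = -9*sqrt(34)/850


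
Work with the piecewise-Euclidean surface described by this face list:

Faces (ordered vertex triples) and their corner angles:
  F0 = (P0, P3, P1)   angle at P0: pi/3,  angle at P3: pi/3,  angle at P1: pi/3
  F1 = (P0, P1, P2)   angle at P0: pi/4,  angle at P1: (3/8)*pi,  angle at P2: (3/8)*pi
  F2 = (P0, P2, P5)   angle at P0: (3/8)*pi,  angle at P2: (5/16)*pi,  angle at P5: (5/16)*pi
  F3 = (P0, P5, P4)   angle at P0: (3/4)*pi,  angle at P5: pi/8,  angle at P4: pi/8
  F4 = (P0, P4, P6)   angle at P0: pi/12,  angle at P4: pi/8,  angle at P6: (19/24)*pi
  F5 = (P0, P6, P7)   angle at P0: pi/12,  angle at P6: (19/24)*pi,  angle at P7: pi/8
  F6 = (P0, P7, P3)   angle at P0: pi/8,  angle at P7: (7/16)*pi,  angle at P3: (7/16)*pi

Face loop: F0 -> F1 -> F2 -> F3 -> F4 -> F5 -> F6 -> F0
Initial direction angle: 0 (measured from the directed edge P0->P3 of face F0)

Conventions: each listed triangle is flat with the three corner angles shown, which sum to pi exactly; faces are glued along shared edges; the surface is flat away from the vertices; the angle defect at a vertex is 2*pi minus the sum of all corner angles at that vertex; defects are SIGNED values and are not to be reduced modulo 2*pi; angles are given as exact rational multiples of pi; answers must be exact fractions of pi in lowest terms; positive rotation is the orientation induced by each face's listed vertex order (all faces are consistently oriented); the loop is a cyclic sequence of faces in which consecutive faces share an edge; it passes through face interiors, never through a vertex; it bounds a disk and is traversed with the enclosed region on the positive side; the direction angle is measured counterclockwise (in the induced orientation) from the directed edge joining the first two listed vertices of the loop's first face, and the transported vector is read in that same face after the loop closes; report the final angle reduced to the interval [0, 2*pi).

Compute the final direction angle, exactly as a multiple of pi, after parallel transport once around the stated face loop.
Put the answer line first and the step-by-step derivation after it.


Answer: final direction angle = 0

enclosed vertex P0: corner angles sum to 2*pi, defect = 2*pi - 2*pi = 0
the final direction is the initial angle plus the enclosed defects, taken mod 2*pi in the induced orientation
final angle = 0 + 0 = 0 (mod 2*pi)


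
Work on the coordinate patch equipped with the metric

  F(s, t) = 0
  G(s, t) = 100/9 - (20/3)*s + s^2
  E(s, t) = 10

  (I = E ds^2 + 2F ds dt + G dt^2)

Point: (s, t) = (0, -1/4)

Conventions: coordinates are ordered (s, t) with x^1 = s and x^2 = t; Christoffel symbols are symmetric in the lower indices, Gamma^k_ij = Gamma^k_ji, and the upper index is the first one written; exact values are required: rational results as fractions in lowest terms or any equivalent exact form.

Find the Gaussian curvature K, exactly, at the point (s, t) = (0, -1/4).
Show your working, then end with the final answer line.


E = 10, F = 0, G = 100/9, EG - F^2 = 1000/9 at the point
E_s = 0, E_t = 0, F_s = 0, F_t = 0, G_s = -20/3, G_t = 0
E_tt = 0, F_st = 0, G_ss = 2
The intrinsic route: Brioschi's K = (det M1 - det M2)/(EG - F^2)^2.
M1 = [[-E_tt/2 + F_st - G_ss/2, E_s/2, F_s - E_t/2], [F_t - G_s/2, E, F], [G_t/2, F, G]] = [[-1, 0, 0], [10/3, 10, 0], [0, 0, 100/9]]; det M1 = -1000/9
M2 = [[0, E_t/2, G_s/2], [E_t/2, E, F], [G_s/2, F, G]] = [[0, 0, -10/3], [0, 10, 0], [-10/3, 0, 100/9]]; det M2 = -1000/9
det M1 - det M2 = 0; K = 0 / (1000/9)^2 = 0

Answer: K = 0


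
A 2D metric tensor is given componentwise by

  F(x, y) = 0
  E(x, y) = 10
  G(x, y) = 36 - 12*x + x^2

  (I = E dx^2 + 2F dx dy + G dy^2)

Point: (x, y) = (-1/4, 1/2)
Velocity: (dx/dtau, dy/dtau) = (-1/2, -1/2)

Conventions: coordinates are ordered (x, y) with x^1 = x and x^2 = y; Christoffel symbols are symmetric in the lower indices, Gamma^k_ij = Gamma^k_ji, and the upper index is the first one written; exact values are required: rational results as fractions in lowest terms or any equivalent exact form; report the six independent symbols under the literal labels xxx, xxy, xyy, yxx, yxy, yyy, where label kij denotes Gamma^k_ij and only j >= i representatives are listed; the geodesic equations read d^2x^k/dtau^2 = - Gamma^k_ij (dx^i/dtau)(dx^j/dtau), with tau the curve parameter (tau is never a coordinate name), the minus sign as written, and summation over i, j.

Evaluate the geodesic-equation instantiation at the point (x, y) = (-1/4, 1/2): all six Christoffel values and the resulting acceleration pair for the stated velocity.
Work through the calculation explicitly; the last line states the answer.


E = 10, F = 0, G = 625/16 at the point
E_x = 0, E_y = 0, F_x = 0, F_y = 0, G_x = -25/2, G_y = 0
EG - F^2 = 3125/8;  g^inv = (8/3125) * [[625/16, 0], [0, 10]]
first-kind symbols [ij,l] = (1/2)(d_i g_jl + d_j g_il - d_l g_ij): [xx,x] = E_x/2 = 0, [xx,y] = F_x - E_y/2 = 0, [xy,x] = E_y/2 = 0, [xy,y] = G_x/2 = -25/4, [yy,x] = F_y - G_x/2 = 25/4, [yy,y] = G_y/2 = 0
Gamma^x_ij = (G*[ij,x] - F*[ij,y])/(EG - F^2), Gamma^y_ij = (E*[ij,y] - F*[ij,x])/(EG - F^2)
Gamma_xxx = 0, Gamma_xxy = 0, Gamma_xyy = 5/8, Gamma_yxx = 0, Gamma_yxy = -4/25, Gamma_yyy = 0
d^2x/dtau^2 = -(Gamma_xxx*(-1/2)^2 + 2*Gamma_xxy*(-1/2)*(-1/2) + Gamma_xyy*(-1/2)^2) = -5/32
d^2y/dtau^2 = -(Gamma_yxx*(-1/2)^2 + 2*Gamma_yxy*(-1/2)*(-1/2) + Gamma_yyy*(-1/2)^2) = 2/25

Answer: Gamma_xxx = 0, Gamma_xxy = 0, Gamma_xyy = 5/8, Gamma_yxx = 0, Gamma_yxy = -4/25, Gamma_yyy = 0; accelerations (d^2x/dtau^2, d^2y/dtau^2) = (-5/32, 2/25)


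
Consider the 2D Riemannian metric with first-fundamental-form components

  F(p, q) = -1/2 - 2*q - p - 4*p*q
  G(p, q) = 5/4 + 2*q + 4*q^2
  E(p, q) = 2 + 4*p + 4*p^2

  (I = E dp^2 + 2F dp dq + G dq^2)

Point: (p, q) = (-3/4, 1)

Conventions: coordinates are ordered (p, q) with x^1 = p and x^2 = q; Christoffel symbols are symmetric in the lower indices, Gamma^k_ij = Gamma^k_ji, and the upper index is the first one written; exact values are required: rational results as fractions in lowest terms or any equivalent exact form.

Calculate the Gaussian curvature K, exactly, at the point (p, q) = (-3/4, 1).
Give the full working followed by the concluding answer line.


E = 5/4, F = 5/4, G = 29/4, EG - F^2 = 15/2 at the point
E_p = -2, E_q = 0, F_p = -5, F_q = 1, G_p = 0, G_q = 10
E_qq = 0, F_pq = -4, G_pp = 0
Using the Brioschi determinant formula for K from the metric derivatives:
M1 = [[-E_qq/2 + F_pq - G_pp/2, E_p/2, F_p - E_q/2], [F_q - G_p/2, E, F], [G_q/2, F, G]] = [[-4, -1, -5], [1, 5/4, 5/4], [5, 5/4, 29/4]]; det M1 = -4
M2 = [[0, E_q/2, G_p/2], [E_q/2, E, F], [G_p/2, F, G]] = [[0, 0, 0], [0, 5/4, 5/4], [0, 5/4, 29/4]]; det M2 = 0
det M1 - det M2 = -4; K = -4 / (15/2)^2 = -16/225

Answer: K = -16/225


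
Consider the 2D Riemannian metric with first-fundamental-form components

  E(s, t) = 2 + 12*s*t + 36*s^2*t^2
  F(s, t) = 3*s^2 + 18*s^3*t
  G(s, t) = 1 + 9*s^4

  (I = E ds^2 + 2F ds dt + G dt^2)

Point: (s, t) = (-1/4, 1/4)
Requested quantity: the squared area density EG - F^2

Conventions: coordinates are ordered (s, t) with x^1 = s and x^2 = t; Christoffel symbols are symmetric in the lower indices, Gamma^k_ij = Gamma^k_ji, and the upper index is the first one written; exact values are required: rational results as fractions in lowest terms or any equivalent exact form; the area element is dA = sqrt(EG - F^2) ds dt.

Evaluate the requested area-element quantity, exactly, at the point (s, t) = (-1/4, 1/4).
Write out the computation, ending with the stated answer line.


E = 89/64, F = 15/128, G = 265/256; EG - F^2 = 365/256

Answer: EG - F^2 = 365/256


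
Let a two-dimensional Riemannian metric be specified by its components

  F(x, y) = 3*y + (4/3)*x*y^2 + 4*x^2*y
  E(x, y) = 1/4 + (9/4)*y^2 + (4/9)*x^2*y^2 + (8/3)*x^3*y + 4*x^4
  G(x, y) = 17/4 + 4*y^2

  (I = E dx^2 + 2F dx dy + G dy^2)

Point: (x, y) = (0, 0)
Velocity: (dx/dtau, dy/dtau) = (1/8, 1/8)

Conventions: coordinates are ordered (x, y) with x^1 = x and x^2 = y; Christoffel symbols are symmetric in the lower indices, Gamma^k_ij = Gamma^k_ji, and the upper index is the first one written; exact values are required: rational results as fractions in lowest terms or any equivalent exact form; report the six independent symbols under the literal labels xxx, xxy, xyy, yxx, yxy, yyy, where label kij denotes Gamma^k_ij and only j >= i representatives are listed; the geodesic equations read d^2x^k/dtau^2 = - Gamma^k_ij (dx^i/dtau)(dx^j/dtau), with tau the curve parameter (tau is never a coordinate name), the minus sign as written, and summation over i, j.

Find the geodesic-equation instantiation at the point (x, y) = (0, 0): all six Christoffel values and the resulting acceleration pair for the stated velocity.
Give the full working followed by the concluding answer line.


E = 1/4, F = 0, G = 17/4 at the point
E_x = 0, E_y = 0, F_x = 0, F_y = 3, G_x = 0, G_y = 0
EG - F^2 = 17/16;  g^inv = (16/17) * [[17/4, 0], [0, 1/4]]
first-kind symbols [ij,l] = (1/2)(d_i g_jl + d_j g_il - d_l g_ij): [xx,x] = E_x/2 = 0, [xx,y] = F_x - E_y/2 = 0, [xy,x] = E_y/2 = 0, [xy,y] = G_x/2 = 0, [yy,x] = F_y - G_x/2 = 3, [yy,y] = G_y/2 = 0
Gamma^x_ij = (G*[ij,x] - F*[ij,y])/(EG - F^2), Gamma^y_ij = (E*[ij,y] - F*[ij,x])/(EG - F^2)
Gamma_xxx = 0, Gamma_xxy = 0, Gamma_xyy = 12, Gamma_yxx = 0, Gamma_yxy = 0, Gamma_yyy = 0
d^2x/dtau^2 = -(Gamma_xxx*(1/8)^2 + 2*Gamma_xxy*(1/8)*(1/8) + Gamma_xyy*(1/8)^2) = -3/16
d^2y/dtau^2 = -(Gamma_yxx*(1/8)^2 + 2*Gamma_yxy*(1/8)*(1/8) + Gamma_yyy*(1/8)^2) = 0

Answer: Gamma_xxx = 0, Gamma_xxy = 0, Gamma_xyy = 12, Gamma_yxx = 0, Gamma_yxy = 0, Gamma_yyy = 0; accelerations (d^2x/dtau^2, d^2y/dtau^2) = (-3/16, 0)


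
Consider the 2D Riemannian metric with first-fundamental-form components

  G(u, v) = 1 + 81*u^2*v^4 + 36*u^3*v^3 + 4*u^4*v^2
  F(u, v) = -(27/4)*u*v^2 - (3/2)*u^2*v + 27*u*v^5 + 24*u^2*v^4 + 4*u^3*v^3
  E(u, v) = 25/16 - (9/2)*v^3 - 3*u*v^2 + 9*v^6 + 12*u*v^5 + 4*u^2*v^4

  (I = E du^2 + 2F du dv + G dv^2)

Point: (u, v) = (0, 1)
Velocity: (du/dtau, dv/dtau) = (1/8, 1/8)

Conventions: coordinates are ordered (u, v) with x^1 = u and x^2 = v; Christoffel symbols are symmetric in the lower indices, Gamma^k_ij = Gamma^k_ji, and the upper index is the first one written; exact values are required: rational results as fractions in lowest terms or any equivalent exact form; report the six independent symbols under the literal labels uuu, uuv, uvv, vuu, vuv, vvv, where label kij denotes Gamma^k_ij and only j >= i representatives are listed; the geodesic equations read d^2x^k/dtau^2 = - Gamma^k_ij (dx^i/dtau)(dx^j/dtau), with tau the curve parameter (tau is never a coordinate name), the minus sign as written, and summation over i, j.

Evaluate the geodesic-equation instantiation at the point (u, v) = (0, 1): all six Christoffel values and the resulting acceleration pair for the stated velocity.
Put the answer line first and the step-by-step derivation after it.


Answer: Gamma_uuu = 72/97, Gamma_uuv = 324/97, Gamma_uvv = 0, Gamma_vuu = 0, Gamma_vuv = 0, Gamma_vvv = 0; accelerations (d^2u/dtau^2, d^2v/dtau^2) = (-45/388, 0)

E = 97/16, F = 0, G = 1 at the point
E_u = 9, E_v = 81/2, F_u = 81/4, F_v = 0, G_u = 0, G_v = 0
EG - F^2 = 97/16;  g^inv = (16/97) * [[1, 0], [0, 97/16]]
first-kind symbols [ij,l] = (1/2)(d_i g_jl + d_j g_il - d_l g_ij): [uu,u] = E_u/2 = 9/2, [uu,v] = F_u - E_v/2 = 0, [uv,u] = E_v/2 = 81/4, [uv,v] = G_u/2 = 0, [vv,u] = F_v - G_u/2 = 0, [vv,v] = G_v/2 = 0
Gamma^u_ij = (G*[ij,u] - F*[ij,v])/(EG - F^2), Gamma^v_ij = (E*[ij,v] - F*[ij,u])/(EG - F^2)
Gamma_uuu = 72/97, Gamma_uuv = 324/97, Gamma_uvv = 0, Gamma_vuu = 0, Gamma_vuv = 0, Gamma_vvv = 0
d^2u/dtau^2 = -(Gamma_uuu*(1/8)^2 + 2*Gamma_uuv*(1/8)*(1/8) + Gamma_uvv*(1/8)^2) = -45/388
d^2v/dtau^2 = -(Gamma_vuu*(1/8)^2 + 2*Gamma_vuv*(1/8)*(1/8) + Gamma_vvv*(1/8)^2) = 0


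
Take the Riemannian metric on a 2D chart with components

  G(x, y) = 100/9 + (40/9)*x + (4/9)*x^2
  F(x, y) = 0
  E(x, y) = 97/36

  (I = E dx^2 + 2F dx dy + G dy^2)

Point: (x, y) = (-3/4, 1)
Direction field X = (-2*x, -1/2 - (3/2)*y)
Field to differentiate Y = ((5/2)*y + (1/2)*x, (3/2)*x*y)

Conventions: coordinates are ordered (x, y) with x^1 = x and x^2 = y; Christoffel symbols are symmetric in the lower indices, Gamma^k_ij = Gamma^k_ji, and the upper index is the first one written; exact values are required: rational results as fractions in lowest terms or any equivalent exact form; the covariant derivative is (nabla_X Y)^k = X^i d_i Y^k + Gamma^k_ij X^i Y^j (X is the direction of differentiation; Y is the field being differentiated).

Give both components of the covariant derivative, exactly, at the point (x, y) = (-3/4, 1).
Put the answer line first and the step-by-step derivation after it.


Answer: (nabla_X Y)^x = -2261/388, (nabla_X Y)^y = 211/68

E = 97/36, F = 0, G = 289/36 at the point
E_x = 0, E_y = 0, F_x = 0, F_y = 0, G_x = 34/9, G_y = 0
EG - F^2 = 28033/1296;  g^inv = (1296/28033) * [[289/36, 0], [0, 97/36]]
first-kind symbols [ij,l] = (1/2)(d_i g_jl + d_j g_il - d_l g_ij): [xx,x] = E_x/2 = 0, [xx,y] = F_x - E_y/2 = 0, [xy,x] = E_y/2 = 0, [xy,y] = G_x/2 = 17/9, [yy,x] = F_y - G_x/2 = -17/9, [yy,y] = G_y/2 = 0
Gamma^x_ij = (G*[ij,x] - F*[ij,y])/(EG - F^2), Gamma^y_ij = (E*[ij,y] - F*[ij,x])/(EG - F^2)
Gamma_xxx = 0, Gamma_xxy = 0, Gamma_xyy = -68/97, Gamma_yxx = 0, Gamma_yxy = 4/17, Gamma_yyy = 0
X = (3/2, -2), Y = (17/8, -9/8) at the point


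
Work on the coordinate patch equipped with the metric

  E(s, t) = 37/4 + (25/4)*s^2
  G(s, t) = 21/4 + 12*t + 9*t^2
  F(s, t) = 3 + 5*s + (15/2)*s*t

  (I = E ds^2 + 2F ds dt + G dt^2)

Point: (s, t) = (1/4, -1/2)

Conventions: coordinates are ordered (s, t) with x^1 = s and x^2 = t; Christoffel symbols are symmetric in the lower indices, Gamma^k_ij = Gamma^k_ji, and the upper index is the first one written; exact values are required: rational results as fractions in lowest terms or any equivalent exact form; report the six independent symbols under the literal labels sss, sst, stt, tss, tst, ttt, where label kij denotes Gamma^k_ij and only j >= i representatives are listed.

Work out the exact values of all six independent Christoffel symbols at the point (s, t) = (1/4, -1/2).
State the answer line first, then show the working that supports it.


Answer: Gamma_sss = -460/893, Gamma_sst = 0, Gamma_stt = -552/893, Gamma_tss = 1760/893, Gamma_tst = 0, Gamma_ttt = 2112/893

E = 617/64, F = 53/16, G = 3/2 at the point
E_s = 25/8, E_t = 0, F_s = 5/4, F_t = 15/8, G_s = 0, G_t = 3
EG - F^2 = 893/256;  g^inv = (256/893) * [[3/2, -53/16], [-53/16, 617/64]]
first-kind symbols [ij,l] = (1/2)(d_i g_jl + d_j g_il - d_l g_ij): [ss,s] = E_s/2 = 25/16, [ss,t] = F_s - E_t/2 = 5/4, [st,s] = E_t/2 = 0, [st,t] = G_s/2 = 0, [tt,s] = F_t - G_s/2 = 15/8, [tt,t] = G_t/2 = 3/2
Gamma^s_ij = (G*[ij,s] - F*[ij,t])/(EG - F^2), Gamma^t_ij = (E*[ij,t] - F*[ij,s])/(EG - F^2)


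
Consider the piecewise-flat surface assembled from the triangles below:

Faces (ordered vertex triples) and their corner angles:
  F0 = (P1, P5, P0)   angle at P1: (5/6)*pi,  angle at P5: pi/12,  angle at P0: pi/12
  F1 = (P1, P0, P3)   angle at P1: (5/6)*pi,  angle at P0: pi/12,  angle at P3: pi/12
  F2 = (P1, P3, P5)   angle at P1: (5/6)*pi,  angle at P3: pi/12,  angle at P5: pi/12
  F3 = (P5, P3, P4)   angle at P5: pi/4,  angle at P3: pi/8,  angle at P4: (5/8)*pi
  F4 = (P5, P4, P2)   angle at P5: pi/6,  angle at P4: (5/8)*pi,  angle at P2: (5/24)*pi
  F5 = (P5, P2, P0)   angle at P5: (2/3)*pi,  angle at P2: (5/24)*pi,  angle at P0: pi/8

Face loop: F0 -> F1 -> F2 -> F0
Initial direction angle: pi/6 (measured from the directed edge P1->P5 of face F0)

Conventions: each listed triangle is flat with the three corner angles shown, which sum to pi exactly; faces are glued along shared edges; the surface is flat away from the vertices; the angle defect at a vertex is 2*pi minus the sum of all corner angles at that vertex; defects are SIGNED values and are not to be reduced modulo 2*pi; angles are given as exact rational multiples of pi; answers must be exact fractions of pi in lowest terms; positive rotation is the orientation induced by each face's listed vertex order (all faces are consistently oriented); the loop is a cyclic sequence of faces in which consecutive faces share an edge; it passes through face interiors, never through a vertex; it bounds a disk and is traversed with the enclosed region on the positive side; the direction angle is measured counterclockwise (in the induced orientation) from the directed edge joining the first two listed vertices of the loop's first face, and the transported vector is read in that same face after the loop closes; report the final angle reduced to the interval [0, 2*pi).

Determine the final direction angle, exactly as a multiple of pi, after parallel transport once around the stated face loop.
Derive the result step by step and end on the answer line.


enclosed vertex P1: corner angles sum to (5/2)*pi, defect = 2*pi - (5/2)*pi = -pi/2
summing the enclosed defects onto the initial angle, mod 2*pi in the induced orientation:
final angle = pi/6 - pi/2 = (5/3)*pi (mod 2*pi)

Answer: final direction angle = (5/3)*pi


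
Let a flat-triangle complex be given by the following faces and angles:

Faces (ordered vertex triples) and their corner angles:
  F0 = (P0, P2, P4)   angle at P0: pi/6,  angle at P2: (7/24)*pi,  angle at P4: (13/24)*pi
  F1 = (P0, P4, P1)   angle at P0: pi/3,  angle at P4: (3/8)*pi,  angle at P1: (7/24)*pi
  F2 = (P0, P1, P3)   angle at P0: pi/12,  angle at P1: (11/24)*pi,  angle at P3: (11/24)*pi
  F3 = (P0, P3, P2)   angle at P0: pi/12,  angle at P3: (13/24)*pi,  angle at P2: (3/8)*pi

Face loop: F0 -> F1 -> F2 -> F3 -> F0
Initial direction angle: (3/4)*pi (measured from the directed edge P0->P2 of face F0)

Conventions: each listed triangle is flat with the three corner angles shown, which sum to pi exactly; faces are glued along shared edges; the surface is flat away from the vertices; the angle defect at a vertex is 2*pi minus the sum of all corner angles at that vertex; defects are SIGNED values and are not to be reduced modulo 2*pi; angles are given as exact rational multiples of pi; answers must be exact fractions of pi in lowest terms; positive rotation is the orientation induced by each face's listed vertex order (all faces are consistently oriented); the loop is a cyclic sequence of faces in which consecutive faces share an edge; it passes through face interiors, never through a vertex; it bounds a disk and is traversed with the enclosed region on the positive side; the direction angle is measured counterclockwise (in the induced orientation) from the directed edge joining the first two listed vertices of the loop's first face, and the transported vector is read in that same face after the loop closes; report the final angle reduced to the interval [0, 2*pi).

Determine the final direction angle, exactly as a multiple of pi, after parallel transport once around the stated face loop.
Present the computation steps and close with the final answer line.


enclosed vertex P0: corner angles sum to (2/3)*pi, defect = 2*pi - (2/3)*pi = (4/3)*pi
the rotation equals the total enclosed defect, so the final angle is initial + defects (mod 2*pi)
final angle = (3/4)*pi + (4/3)*pi = pi/12 (mod 2*pi)

Answer: final direction angle = pi/12


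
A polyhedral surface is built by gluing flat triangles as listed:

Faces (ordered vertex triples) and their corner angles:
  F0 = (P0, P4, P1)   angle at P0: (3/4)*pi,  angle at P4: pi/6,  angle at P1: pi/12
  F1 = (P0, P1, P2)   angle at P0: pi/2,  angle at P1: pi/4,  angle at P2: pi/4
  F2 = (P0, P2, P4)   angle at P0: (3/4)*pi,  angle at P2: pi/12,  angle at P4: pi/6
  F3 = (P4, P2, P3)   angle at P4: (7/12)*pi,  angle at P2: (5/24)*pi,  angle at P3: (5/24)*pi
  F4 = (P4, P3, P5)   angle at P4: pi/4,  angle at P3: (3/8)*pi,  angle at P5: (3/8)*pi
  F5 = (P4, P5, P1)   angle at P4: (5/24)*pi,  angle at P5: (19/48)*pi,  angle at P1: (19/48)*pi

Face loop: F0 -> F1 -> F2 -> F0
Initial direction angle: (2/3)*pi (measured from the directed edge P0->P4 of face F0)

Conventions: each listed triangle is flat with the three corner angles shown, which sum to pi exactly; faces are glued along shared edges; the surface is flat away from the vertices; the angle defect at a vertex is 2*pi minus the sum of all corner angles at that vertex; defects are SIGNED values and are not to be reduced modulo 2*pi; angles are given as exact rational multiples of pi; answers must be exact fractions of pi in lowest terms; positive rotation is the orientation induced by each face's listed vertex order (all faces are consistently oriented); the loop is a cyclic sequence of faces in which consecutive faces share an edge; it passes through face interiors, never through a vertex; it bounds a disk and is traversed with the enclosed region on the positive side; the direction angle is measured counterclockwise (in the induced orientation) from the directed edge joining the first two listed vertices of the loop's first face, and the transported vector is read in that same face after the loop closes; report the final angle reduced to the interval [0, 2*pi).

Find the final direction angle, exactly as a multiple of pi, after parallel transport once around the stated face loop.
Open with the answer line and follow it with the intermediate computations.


Answer: final direction angle = (2/3)*pi

enclosed vertex P0: corner angles sum to 2*pi, defect = 2*pi - 2*pi = 0
holonomy = initial angle + sum of enclosed defects (mod 2*pi), positive in the induced orientation
final angle = (2/3)*pi + 0 = (2/3)*pi (mod 2*pi)


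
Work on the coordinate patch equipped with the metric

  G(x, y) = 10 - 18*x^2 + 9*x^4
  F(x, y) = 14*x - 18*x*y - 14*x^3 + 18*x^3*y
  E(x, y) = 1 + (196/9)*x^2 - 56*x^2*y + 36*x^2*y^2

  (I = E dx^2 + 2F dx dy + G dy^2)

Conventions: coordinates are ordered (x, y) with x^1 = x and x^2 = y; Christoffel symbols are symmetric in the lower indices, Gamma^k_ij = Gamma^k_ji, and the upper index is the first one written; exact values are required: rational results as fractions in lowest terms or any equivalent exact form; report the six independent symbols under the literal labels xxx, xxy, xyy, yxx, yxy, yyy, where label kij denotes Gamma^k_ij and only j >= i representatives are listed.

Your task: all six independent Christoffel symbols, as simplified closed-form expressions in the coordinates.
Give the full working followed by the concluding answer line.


E = 1 + (196/9)*x^2 - 56*x^2*y + 36*x^2*y^2; F = 14*x - 18*x*y - 14*x^3 + 18*x^3*y; G = 10 - 18*x^2 + 9*x^4
Gamma^k_ij = (1/2) g^{kl} (d_i g_jl + d_j g_il - d_l g_ij), with g^inv = (1/(EG-F^2)) [[G, -F], [-F, E]]
first partials: E_x = (392/9)*x - 112*x*y + 72*x*y^2, E_y = -56*x^2 + 72*x^2*y, F_x = 14 - 18*y - 42*x^2 + 54*x^2*y, F_y = -18*x + 18*x^3, G_x = -36*x + 36*x^3, G_y = 0
D = EG - F^2 = 10 + (34/9)*x^2 - 56*x^2*y + 36*x^2*y^2 + 9*x^4
expanded: Gamma^x_xx = (G E_x - 2F F_x + F E_y)/(2D), Gamma^x_xy = (G E_y - F G_x)/(2D), Gamma^x_yy = (2G F_y - G G_x - F G_y)/(2D), Gamma^y_xx = (2E F_x - E E_y - F E_x)/(2D), Gamma^y_xy = (E G_x - F E_y)/(2D), Gamma^y_yy = (E G_y - 2F F_y + F G_x)/(2D); substitute and cancel common factors

Answer: Gamma_xxx = (324*x*y^2 - 504*x*y + 196*x)/(81*x^4 + 324*x^2*y^2 - 504*x^2*y + 34*x^2 + 90), Gamma_xxy = (324*x^2*y - 252*x^2)/(81*x^4 + 324*x^2*y^2 - 504*x^2*y + 34*x^2 + 90), Gamma_xyy = 0, Gamma_yxx = (162*x^2*y - 126*x^2 - 162*y + 126)/(81*x^4 + 324*x^2*y^2 - 504*x^2*y + 34*x^2 + 90), Gamma_yxy = (162*x^3 - 162*x)/(81*x^4 + 324*x^2*y^2 - 504*x^2*y + 34*x^2 + 90), Gamma_yyy = 0


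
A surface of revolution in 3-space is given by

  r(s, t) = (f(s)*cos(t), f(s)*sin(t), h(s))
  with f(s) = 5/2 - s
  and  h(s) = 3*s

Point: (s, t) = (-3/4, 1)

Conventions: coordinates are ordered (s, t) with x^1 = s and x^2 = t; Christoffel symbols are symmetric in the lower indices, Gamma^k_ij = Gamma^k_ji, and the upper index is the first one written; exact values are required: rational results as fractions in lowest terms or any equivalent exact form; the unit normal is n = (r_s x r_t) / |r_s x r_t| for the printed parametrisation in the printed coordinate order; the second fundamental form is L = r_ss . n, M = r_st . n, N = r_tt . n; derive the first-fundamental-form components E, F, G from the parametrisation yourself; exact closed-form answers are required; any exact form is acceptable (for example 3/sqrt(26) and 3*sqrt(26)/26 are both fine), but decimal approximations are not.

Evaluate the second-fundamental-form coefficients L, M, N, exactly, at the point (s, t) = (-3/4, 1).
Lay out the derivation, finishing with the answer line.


f = 13/4, f' = -1, f'' = 0, h' = 3, h'' = 0
E = 10, F = 0, G = 169/16; answer radicand W^2 = 10
unnormalised second-form numerators: l = 0, m = 0, n = 39/4; L = l/sqrt(10), and similarly M = m/sqrt(W^2), N = n/sqrt(W^2)

Answer: L = 0, M = 0, N = 39*sqrt(10)/40
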